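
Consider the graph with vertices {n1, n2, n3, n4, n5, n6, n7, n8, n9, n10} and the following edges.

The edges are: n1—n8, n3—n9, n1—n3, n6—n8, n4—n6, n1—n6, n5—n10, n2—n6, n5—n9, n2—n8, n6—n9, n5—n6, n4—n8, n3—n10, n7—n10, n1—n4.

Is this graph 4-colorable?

The chromatic number is 4. n1, n4, n6, n8 form a clique, so at least 4 colors are needed.
4 colors suffice: color 1 → {n3, n6, n7}; color 2 → {n1, n2, n5}; color 3 → {n8, n9, n10}; color 4 → {n4}.
That is already a proper 4-coloring.

Yes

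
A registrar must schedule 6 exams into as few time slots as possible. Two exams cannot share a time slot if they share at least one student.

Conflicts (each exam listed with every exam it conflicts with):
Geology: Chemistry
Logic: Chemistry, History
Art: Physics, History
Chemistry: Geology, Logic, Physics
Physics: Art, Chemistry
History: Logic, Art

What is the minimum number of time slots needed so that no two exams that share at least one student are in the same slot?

3

The cycle Physics-Art-History-Logic-Chemistry-Physics has odd length 5, so it cannot be 2-colored; at least 3 time slots are needed.
3 time slots suffice: time slot 1 → {Chemistry, History}; time slot 2 → {Geology, Logic, Art}; time slot 3 → {Physics}. Every pair that conflicts lands in different time slots.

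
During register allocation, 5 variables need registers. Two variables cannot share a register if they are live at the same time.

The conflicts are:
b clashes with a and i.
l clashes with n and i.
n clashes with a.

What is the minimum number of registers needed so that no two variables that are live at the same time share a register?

3

The cycle l-i-b-a-n-l has odd length 5, so it cannot be 2-colored; at least 3 registers are needed.
3 registers suffice: register 1 → {b, l}; register 2 → {a, i}; register 3 → {n}. No two conflicting variables share a register.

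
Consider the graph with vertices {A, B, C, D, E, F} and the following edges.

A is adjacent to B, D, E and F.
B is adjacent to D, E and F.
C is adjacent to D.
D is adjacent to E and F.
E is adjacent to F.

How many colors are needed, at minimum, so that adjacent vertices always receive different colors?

5

A, B, D, E, F are pairwise adjacent (a clique of size 5), so at least 5 colors are needed.
5 colors suffice: A=5, B=2, C=2, D=1, E=3, F=4. Every edge joins two different colors.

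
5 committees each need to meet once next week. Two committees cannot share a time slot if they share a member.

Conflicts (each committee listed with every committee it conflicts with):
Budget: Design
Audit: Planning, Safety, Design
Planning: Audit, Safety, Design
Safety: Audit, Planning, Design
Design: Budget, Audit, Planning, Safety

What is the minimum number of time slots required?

4

Audit, Planning, Safety, Design are mutually in conflict, so at least 4 time slots are needed.
4 time slots suffice: time slot 1 → {Design}; time slot 2 → {Budget, Audit}; time slot 3 → {Safety}; time slot 4 → {Planning}. Every pair that conflicts lands in different time slots.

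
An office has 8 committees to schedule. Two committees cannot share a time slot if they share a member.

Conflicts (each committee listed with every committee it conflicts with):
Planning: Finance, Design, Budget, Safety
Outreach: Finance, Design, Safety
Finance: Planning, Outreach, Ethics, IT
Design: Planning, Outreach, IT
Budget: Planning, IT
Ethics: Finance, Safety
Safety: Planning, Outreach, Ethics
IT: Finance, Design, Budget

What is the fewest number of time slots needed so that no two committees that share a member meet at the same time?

2

Finance and Ethics conflict, so at least 2 time slots are needed.
2 time slots suffice: Planning=2, Outreach=2, Finance=1, Design=1, Budget=1, Ethics=2, Safety=1, IT=2. Every pair that conflicts lands in different time slots.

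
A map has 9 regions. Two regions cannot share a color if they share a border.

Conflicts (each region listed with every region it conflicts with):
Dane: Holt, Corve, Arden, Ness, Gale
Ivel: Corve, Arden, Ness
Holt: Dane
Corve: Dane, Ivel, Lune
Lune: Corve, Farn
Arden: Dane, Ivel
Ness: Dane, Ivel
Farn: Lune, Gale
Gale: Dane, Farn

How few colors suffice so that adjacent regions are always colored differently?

3

The cycle Farn-Gale-Dane-Corve-Lune-Farn has odd length 5, so it cannot be 2-colored; at least 3 colors are needed.
3 colors suffice: color 1 → {Dane, Ivel, Lune}; color 2 → {Holt, Corve, Arden, Ness, Gale}; color 3 → {Farn}. Each listed conflict is separated.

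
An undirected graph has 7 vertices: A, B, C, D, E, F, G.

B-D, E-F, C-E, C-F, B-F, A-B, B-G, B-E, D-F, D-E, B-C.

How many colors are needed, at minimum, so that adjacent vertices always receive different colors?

B, D, E, F are mutually adjacent (a clique of size 4), so at least 4 colors are needed.
4 colors suffice: A=2, B=1, C=4, D=4, E=3, F=2, G=2. Every edge joins two different colors.

4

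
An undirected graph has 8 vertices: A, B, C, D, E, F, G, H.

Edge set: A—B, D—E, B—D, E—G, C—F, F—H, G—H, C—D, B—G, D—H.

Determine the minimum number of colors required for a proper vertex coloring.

D and E are adjacent, so at least 2 colors are needed.
A valid assignment using 2 colors: A=red, B=blue, C=blue, D=red, E=blue, F=red, G=red, H=blue. Every edge joins two different colors.

2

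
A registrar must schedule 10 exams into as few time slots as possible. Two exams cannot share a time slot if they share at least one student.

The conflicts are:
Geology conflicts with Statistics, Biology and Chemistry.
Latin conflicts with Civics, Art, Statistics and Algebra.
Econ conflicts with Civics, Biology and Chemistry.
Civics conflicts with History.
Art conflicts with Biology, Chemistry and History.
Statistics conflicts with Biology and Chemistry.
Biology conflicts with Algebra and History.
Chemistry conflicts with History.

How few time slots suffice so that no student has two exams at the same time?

Art, Biology, History are mutually in conflict, so at least 3 time slots are needed.
3 time slots suffice: Geology=3, Latin=1, Econ=3, Civics=2, Art=2, Statistics=2, Biology=1, Algebra=2, Chemistry=1, History=3. No two conflicting exams share a time slot.

3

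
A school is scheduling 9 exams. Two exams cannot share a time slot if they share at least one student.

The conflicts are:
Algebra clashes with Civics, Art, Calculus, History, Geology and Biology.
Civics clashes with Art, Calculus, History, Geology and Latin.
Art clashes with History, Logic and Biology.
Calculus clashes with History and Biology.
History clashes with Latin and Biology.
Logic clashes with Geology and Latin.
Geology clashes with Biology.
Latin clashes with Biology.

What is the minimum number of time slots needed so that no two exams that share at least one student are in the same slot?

Algebra, Calculus, History, Biology all conflict with each other, so at least 4 time slots are needed.
4 time slots suffice: time slot 1 → {Civics, Logic, Biology}; time slot 2 → {History, Geology}; time slot 3 → {Algebra, Latin}; time slot 4 → {Art, Calculus}. Every pair that conflicts lands in different time slots.

4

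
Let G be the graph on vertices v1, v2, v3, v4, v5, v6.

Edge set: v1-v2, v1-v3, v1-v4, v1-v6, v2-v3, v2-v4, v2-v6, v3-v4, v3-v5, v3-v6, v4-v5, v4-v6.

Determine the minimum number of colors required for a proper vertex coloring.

v1, v2, v3, v4, v6 are pairwise adjacent (a clique of size 5), so at least 5 colors are needed.
A valid assignment using 5 colors: v1=5, v2=4, v3=2, v4=1, v5=3, v6=3. Every edge joins two different colors.

5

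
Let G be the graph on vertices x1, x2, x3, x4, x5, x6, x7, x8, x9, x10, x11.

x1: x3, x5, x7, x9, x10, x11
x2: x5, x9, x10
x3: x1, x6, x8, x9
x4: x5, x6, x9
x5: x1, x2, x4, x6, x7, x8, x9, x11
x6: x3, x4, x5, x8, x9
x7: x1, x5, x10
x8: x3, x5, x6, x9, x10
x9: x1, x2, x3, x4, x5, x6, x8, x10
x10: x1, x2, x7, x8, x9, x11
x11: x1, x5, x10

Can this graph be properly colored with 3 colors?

No

x3, x6, x8, x9 form a clique, so at least 4 colors are needed.
So 3 colors are not enough.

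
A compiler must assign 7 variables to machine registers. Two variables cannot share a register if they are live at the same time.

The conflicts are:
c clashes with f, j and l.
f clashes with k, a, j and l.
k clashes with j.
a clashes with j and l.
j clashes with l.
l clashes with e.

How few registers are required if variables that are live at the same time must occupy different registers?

4

f, a, j, l all conflict with each other, so at least 4 registers are needed.
4 registers suffice: register 1 → {f, e}; register 2 → {j}; register 3 → {k, l}; register 4 → {c, a}. Each listed conflict is separated.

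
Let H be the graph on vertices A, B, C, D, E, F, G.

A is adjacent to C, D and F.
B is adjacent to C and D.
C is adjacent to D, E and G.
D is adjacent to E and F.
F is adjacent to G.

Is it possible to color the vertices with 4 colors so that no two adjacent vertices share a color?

Yes

The chromatic number is 3. B, C, D form a triangle, so at least 3 colors are needed.
3 colors suffice: color 1 → {D, G}; color 2 → {C, F}; color 3 → {A, B, E}.
Since 4 ≥ 3, a proper 4-coloring certainly exists.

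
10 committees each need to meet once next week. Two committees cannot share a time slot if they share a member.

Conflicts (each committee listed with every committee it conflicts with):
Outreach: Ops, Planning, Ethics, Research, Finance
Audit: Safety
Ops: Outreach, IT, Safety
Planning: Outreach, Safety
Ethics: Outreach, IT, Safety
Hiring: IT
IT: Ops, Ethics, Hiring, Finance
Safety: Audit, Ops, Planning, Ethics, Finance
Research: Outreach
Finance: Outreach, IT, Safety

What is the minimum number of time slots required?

Outreach and Ops conflict, so at least 2 time slots are needed.
2 time slots suffice: time slot 1 → {Outreach, IT, Safety}; time slot 2 → {Audit, Ops, Planning, Ethics, Hiring, Research, Finance}. No two conflicting committees share a time slot.

2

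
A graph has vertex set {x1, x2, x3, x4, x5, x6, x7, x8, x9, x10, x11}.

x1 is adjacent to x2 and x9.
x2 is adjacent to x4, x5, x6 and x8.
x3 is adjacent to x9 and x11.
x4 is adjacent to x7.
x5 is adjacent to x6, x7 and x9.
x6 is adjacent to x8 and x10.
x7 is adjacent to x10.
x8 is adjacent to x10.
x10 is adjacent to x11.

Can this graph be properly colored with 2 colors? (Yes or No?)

x2, x5, x6 are pairwise adjacent, so at least 3 colors are needed.
So 2 colors are not enough.

No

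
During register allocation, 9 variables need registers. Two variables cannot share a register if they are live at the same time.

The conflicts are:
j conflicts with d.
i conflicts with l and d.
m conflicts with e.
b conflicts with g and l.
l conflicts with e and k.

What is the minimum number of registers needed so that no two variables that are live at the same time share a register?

l and e conflict, so at least 2 registers are needed.
2 registers suffice: register 1 → {m, g, l, d}; register 2 → {j, i, b, e, k}. No two conflicting variables share a register.

2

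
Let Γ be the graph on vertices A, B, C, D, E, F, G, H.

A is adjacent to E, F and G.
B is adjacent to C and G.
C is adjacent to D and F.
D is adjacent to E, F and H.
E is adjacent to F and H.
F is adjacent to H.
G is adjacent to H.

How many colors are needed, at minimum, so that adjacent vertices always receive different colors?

D, E, F, H are pairwise adjacent (a clique of size 4), so at least 4 colors are needed.
4 colors suffice: color 1 → {F, G}; color 2 → {A, B, D}; color 3 → {C, H}; color 4 → {E}. Every edge joins two different colors.

4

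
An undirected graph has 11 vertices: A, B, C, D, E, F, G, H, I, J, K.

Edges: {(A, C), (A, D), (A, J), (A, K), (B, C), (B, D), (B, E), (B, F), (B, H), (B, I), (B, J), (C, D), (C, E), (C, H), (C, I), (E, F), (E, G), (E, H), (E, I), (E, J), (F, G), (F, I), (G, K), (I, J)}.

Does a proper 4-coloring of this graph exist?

The chromatic number is 4. B, C, E, H are mutually adjacent (a clique of size 4), so at least 4 colors are needed.
A valid assignment using 4 colors: A=1, B=1, C=3, D=2, E=2, F=3, G=1, H=4, I=4, J=3, K=2.
That is already a proper 4-coloring.

Yes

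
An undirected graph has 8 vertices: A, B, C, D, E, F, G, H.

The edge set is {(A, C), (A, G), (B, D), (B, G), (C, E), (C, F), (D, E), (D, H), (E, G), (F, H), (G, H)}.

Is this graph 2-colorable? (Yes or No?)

No

The cycle G-A-C-F-H-G has odd length 5, so it cannot be 2-colored; at least 3 colors are needed.
So 2 colors are not enough.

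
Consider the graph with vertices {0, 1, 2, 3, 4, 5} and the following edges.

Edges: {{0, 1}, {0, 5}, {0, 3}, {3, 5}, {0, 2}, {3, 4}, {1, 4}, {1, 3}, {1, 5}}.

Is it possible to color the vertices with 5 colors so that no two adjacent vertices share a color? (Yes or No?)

The chromatic number is 4. 0, 1, 3, 5 form a clique, so at least 4 colors are needed.
A valid assignment using 4 colors: 0=green, 1=blue, 2=red, 3=red, 4=green, 5=yellow.
Since 5 ≥ 4, a proper 5-coloring certainly exists.

Yes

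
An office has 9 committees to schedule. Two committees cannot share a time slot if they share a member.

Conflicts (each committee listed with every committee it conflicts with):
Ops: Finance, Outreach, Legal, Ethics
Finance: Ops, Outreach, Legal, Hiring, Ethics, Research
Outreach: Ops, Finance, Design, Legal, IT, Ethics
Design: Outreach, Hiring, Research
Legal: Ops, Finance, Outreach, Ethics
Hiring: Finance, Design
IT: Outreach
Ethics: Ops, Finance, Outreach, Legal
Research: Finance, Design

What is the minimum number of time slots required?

5

Ops, Finance, Outreach, Legal, Ethics pairwise conflict, so at least 5 time slots are needed.
5 time slots suffice: time slot 1 → {Finance, Design, IT}; time slot 2 → {Outreach, Hiring, Research}; time slot 3 → {Ethics}; time slot 4 → {Ops}; time slot 5 → {Legal}. Each listed conflict is separated.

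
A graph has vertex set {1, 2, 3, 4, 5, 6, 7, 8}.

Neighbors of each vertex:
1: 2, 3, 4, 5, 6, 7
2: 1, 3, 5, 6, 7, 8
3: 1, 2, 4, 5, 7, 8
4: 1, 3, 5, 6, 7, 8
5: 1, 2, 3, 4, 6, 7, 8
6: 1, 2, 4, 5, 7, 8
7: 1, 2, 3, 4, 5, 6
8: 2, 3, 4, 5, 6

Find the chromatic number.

1, 3, 4, 5, 7 are mutually adjacent (a clique of size 5), so at least 5 colors are needed.
5 colors suffice: color a → {5}; color b → {3, 6}; color c → {2, 4}; color d → {7, 8}; color e → {1}. Each edge has distinct colors on its endpoints.

5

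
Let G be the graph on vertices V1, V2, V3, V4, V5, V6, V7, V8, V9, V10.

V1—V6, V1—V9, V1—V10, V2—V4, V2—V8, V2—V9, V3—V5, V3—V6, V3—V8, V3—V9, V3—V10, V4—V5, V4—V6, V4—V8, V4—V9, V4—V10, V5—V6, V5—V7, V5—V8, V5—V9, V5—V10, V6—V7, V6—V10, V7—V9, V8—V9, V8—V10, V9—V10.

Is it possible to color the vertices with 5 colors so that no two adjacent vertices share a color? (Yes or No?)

The chromatic number is 5. V3, V5, V8, V9, V10 form a clique, so at least 5 colors are needed.
5 colors suffice: color 1 → {V6, V9}; color 2 → {V2, V7, V10}; color 3 → {V1, V5}; color 4 → {V8}; color 5 → {V3, V4}.
That is already a proper 5-coloring.

Yes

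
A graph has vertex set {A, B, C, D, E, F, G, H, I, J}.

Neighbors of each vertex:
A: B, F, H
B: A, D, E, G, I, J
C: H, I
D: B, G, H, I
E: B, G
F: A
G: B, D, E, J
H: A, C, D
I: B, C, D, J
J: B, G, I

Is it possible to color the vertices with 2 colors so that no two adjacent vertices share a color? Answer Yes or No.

B, G, J are mutually adjacent, so at least 3 colors are needed.
So 2 colors are not enough.

No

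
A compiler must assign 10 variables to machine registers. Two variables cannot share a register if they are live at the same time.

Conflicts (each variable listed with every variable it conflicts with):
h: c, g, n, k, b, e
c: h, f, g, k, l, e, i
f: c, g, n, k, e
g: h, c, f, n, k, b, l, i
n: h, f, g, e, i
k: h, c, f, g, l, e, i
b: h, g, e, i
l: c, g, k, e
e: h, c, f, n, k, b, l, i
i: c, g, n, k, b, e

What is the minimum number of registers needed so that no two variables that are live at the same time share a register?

4

c, k, e, i pairwise conflict, so at least 4 registers are needed.
4 registers suffice: h=4, c=2, f=4, g=1, n=2, k=3, b=2, l=4, e=1, i=4. Every pair that conflicts lands in different registers.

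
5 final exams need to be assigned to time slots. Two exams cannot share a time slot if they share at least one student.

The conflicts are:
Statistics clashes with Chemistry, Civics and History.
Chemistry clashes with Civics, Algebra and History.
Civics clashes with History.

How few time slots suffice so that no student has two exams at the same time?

4

Statistics, Chemistry, Civics, History pairwise conflict, so at least 4 time slots are needed.
4 time slots suffice: time slot 1 → {Chemistry}; time slot 2 → {Algebra, History}; time slot 3 → {Civics}; time slot 4 → {Statistics}. Every pair that conflicts lands in different time slots.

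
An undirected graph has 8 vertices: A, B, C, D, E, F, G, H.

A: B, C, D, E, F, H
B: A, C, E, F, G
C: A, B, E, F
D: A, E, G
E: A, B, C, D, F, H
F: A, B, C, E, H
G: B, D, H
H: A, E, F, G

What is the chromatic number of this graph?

A, B, C, E, F form a clique, so at least 5 colors are needed.
5 colors suffice: color 1 → {A, G}; color 2 → {E}; color 3 → {B, D, H}; color 4 → {F}; color 5 → {C}. Each edge has distinct colors on its endpoints.

5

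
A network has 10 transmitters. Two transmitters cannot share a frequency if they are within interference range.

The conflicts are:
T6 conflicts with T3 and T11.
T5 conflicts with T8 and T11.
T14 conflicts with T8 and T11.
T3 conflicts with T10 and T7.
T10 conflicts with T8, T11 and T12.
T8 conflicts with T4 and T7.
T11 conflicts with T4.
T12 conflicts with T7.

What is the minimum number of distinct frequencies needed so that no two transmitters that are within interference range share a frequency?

T10 and T11 conflict, so at least 2 frequencies are needed.
2 frequencies suffice: frequency 1 → {T3, T8, T11, T12}; frequency 2 → {T6, T5, T14, T10, T4, T7}. Every pair that conflicts lands in different frequencies.

2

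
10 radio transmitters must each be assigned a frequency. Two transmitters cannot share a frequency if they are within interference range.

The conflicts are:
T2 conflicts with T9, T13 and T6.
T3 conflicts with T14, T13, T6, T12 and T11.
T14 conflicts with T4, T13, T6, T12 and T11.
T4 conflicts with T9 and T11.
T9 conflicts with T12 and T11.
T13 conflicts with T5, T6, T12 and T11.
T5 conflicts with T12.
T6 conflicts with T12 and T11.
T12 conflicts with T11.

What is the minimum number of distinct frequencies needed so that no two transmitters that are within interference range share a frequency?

6

T3, T14, T13, T6, T12, T11 are mutually in conflict, so at least 6 frequencies are needed.
A valid assignment using 6 frequencies: T2=2, T3=6, T14=4, T4=2, T9=1, T13=1, T5=3, T6=5, T12=2, T11=3. No two conflicting transmitters share a frequency.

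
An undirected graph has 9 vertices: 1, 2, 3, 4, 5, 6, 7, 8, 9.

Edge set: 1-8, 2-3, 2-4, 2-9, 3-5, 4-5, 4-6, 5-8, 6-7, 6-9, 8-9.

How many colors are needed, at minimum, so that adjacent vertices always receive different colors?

The cycle 5-4-6-9-8-5 has odd length 5, so it cannot be 2-colored; at least 3 colors are needed.
3 colors suffice: 1=a, 2=b, 3=c, 4=c, 5=a, 6=b, 7=a, 8=b, 9=a. No two adjacent vertices share a color.

3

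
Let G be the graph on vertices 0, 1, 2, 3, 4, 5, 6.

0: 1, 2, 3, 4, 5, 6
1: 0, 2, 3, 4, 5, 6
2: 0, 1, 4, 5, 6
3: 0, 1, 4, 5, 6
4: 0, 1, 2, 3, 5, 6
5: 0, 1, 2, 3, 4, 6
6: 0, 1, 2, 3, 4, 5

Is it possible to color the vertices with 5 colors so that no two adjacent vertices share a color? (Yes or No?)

No

0, 1, 3, 4, 5, 6 form a clique, so at least 6 colors are needed.
So 5 colors are not enough.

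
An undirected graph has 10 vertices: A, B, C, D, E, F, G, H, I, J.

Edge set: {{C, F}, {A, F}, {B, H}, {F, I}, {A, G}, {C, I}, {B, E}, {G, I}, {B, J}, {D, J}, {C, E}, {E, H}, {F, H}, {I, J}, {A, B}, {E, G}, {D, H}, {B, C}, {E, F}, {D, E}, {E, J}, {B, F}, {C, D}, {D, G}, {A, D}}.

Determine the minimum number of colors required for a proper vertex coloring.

4

B, E, F, H are pairwise adjacent (a clique of size 4), so at least 4 colors are needed.
A valid assignment using 4 colors: A=1, B=3, C=4, D=2, E=1, F=2, G=3, H=4, I=1, J=4. Every edge joins two different colors.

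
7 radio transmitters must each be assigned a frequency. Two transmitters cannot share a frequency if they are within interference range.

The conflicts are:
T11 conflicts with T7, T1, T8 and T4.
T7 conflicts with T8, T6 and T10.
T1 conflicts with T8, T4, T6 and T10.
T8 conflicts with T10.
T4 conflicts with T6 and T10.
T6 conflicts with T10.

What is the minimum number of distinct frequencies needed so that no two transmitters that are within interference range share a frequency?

T1, T4, T6, T10 pairwise conflict, so at least 4 frequencies are needed.
4 frequencies suffice: T11=2, T7=1, T1=1, T8=3, T4=4, T6=3, T10=2. Each listed conflict is separated.

4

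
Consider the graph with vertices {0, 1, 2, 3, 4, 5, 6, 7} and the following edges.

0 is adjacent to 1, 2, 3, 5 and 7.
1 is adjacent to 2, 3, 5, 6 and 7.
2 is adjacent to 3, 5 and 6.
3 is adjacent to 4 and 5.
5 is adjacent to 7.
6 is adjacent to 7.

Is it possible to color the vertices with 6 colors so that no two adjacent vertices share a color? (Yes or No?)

Yes

The chromatic number is 5. 0, 1, 2, 3, 5 form a clique, so at least 5 colors are needed.
5 colors suffice: 0=e, 1=a, 2=c, 3=b, 4=a, 5=d, 6=d, 7=b.
Since 6 ≥ 5, a proper 6-coloring certainly exists.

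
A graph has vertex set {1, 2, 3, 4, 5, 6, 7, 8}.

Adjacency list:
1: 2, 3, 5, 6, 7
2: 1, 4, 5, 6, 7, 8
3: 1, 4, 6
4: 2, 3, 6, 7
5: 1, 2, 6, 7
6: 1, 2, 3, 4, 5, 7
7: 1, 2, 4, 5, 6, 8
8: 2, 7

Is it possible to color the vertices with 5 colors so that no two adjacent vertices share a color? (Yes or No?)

Yes

The chromatic number is 5. 1, 2, 5, 6, 7 are pairwise adjacent (a clique of size 5), so at least 5 colors are needed.
5 colors suffice: color red → {6, 8}; color blue → {2, 3}; color green → {7}; color yellow → {1, 4}; color purple → {5}.
That is already a proper 5-coloring.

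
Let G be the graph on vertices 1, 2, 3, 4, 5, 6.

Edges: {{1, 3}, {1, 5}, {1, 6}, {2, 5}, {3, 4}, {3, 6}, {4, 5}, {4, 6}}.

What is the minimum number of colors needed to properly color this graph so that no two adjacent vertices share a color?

1, 3, 6 form a triangle, so at least 3 colors are needed.
3 colors suffice: color red → {1, 2, 4}; color blue → {3, 5}; color green → {6}. No two adjacent vertices share a color.

3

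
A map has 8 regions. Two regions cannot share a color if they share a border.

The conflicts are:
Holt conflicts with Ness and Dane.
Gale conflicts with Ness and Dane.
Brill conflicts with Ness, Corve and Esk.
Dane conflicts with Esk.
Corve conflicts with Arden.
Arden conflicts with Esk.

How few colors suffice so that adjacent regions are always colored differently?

3

The cycle Holt-Ness-Brill-Esk-Dane-Holt has odd length 5, so it cannot be 2-colored; at least 3 colors are needed.
3 colors suffice: color 1 → {Brill, Dane, Arden}; color 2 → {Ness, Corve, Esk}; color 3 → {Holt, Gale}. No two conflicting regions share a color.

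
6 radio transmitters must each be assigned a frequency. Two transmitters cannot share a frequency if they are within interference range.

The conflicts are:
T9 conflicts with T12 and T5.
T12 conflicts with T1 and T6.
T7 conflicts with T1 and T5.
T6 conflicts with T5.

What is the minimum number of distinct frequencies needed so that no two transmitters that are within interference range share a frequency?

3

The cycle T12-T1-T7-T5-T9-T12 has odd length 5, so it cannot be 2-colored; at least 3 frequencies are needed.
A valid assignment using 3 frequencies: T9=2, T12=1, T7=2, T1=3, T6=2, T5=1. No two conflicting transmitters share a frequency.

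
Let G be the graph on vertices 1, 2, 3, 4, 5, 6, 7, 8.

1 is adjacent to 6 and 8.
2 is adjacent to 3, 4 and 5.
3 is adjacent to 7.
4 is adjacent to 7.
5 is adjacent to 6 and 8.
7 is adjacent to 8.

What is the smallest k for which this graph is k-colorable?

The cycle 5-2-4-7-8-5 has odd length 5, so it cannot be 2-colored; at least 3 colors are needed.
One proper 3-coloring: 1=b, 2=a, 3=c, 4=c, 5=b, 6=a, 7=b, 8=a. No two adjacent vertices share a color.

3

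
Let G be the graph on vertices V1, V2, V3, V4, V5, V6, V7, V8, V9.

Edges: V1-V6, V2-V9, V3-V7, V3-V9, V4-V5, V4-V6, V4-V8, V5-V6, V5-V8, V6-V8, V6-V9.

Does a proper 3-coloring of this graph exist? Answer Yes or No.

V4, V5, V6, V8 form a clique, so at least 4 colors are needed.
So 3 colors are not enough.

No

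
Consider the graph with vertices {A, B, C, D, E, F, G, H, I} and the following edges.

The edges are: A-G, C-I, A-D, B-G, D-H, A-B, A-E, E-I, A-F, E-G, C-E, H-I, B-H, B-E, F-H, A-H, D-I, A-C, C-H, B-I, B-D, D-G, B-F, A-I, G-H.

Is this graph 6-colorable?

The chromatic number is 5. A, B, D, G, H form a clique, so at least 5 colors are needed.
One proper 5-coloring: A=red, B=blue, C=blue, D=purple, E=green, F=yellow, G=yellow, H=green, I=yellow.
Since 6 ≥ 5, a proper 6-coloring certainly exists.

Yes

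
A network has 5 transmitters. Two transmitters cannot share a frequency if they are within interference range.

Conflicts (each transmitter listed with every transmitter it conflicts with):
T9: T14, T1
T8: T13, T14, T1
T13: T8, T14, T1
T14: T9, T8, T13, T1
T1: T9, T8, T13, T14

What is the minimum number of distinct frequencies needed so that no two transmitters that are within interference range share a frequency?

4

T8, T13, T14, T1 all conflict with each other, so at least 4 frequencies are needed.
4 frequencies suffice: T9=3, T8=3, T13=4, T14=2, T1=1. Each listed conflict is separated.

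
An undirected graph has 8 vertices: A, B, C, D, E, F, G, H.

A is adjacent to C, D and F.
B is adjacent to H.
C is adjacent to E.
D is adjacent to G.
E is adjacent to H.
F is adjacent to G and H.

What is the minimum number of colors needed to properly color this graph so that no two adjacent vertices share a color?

The cycle C-A-F-H-E-C has odd length 5, so it cannot be 2-colored; at least 3 colors are needed.
3 colors suffice: color 1 → {B, D, E, F}; color 2 → {A, G, H}; color 3 → {C}. Every edge joins two different colors.

3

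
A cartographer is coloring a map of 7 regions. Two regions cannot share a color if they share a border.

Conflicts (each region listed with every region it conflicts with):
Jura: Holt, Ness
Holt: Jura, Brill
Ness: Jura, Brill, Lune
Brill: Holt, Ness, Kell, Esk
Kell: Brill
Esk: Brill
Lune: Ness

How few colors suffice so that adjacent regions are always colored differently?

Ness and Lune conflict, so at least 2 colors are needed.
2 colors suffice: color 1 → {Jura, Brill, Lune}; color 2 → {Holt, Ness, Kell, Esk}. Each listed conflict is separated.

2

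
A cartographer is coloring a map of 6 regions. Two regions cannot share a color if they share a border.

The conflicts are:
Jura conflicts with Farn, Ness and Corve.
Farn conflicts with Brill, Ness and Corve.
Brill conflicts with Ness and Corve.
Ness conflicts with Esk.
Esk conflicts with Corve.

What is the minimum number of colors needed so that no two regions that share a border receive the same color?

Jura, Farn, Ness pairwise conflict, so at least 3 colors are needed.
One proper 3-coloring: Jura=3, Farn=1, Brill=3, Ness=2, Esk=1, Corve=2. No two conflicting regions share a color.

3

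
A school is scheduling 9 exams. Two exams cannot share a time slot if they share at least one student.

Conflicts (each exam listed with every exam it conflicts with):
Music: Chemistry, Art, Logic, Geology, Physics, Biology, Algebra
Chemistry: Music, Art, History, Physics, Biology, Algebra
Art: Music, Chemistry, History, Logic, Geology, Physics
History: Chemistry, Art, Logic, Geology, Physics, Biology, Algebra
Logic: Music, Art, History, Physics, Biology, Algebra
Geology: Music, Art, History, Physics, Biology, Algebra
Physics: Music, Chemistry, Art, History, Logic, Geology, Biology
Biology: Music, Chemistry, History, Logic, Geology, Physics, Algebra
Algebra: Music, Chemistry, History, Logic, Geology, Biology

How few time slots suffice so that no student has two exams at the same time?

Music, Logic, Biology, Algebra pairwise conflict, so at least 4 time slots are needed.
4 time slots suffice: Music=1, Chemistry=4, Art=3, History=1, Logic=4, Geology=4, Physics=2, Biology=3, Algebra=2. Each listed conflict is separated.

4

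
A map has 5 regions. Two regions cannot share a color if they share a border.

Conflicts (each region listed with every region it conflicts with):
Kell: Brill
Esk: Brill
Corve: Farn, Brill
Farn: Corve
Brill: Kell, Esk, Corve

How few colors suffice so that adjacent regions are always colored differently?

2

Corve and Farn conflict, so at least 2 colors are needed.
One proper 2-coloring: Kell=2, Esk=2, Corve=2, Farn=1, Brill=1. No two conflicting regions share a color.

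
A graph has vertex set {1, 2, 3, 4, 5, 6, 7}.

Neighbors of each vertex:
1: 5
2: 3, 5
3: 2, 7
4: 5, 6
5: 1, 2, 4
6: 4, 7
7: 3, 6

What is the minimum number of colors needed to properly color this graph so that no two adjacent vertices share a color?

2 and 3 are adjacent, so at least 2 colors are needed.
2 colors suffice: color a → {3, 5, 6}; color b → {1, 2, 4, 7}. Each edge has distinct colors on its endpoints.

2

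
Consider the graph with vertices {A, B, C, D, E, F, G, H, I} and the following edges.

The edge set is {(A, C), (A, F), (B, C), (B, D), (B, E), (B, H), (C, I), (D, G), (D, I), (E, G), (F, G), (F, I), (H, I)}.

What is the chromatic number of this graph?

2

B and H are adjacent, so at least 2 colors are needed.
2 colors suffice: A=1, B=1, C=2, D=2, E=2, F=2, G=1, H=2, I=1. Each edge has distinct colors on its endpoints.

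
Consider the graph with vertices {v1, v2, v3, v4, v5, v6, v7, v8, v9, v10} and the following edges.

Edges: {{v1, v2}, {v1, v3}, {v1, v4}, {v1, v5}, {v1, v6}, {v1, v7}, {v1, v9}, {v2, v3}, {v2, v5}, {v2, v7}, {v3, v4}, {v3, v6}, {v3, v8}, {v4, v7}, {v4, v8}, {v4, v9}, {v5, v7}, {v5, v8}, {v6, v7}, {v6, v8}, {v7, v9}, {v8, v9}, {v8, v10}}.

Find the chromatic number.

4

v1, v4, v7, v9 are pairwise adjacent (a clique of size 4), so at least 4 colors are needed.
One proper 4-coloring: v1=red, v2=yellow, v3=blue, v4=green, v5=green, v6=green, v7=blue, v8=red, v9=yellow, v10=blue. No two adjacent vertices share a color.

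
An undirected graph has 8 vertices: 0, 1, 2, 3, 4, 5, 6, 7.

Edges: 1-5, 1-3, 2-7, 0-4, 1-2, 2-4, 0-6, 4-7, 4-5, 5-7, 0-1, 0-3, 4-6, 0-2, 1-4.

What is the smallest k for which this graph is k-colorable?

4

0, 1, 2, 4 are pairwise adjacent (a clique of size 4), so at least 4 colors are needed.
A valid assignment using 4 colors: 0=green, 1=blue, 2=yellow, 3=red, 4=red, 5=green, 6=blue, 7=blue. Every edge joins two different colors.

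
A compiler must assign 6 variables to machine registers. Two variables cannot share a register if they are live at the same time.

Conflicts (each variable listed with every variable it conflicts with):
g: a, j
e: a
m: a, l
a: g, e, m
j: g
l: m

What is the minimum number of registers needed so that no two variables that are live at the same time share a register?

2

g and a conflict, so at least 2 registers are needed.
2 registers suffice: register 1 → {a, j, l}; register 2 → {g, e, m}. Every pair that conflicts lands in different registers.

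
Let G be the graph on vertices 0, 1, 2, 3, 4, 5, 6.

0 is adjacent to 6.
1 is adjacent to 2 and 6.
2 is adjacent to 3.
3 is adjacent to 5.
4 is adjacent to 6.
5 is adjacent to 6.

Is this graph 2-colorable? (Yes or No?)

The cycle 5-6-1-2-3-5 has odd length 5, so it cannot be 2-colored; at least 3 colors are needed.
So 2 colors are not enough.

No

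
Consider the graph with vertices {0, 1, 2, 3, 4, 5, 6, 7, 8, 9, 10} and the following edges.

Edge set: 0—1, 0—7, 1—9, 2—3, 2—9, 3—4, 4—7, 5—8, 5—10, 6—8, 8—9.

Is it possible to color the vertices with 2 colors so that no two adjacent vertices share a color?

The cycle 4-3-2-9-1-0-7-4 has odd length 7, so it cannot be 2-colored; at least 3 colors are needed.
So 2 colors are not enough.

No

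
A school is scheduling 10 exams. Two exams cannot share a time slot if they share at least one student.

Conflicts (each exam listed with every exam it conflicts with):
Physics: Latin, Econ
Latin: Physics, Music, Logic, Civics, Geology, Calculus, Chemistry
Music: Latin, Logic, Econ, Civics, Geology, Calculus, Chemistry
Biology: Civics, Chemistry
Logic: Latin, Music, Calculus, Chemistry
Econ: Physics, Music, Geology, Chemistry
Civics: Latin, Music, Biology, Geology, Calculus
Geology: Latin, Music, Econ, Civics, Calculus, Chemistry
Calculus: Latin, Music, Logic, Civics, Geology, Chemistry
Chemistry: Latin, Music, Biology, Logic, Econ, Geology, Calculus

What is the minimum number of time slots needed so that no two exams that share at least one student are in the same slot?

Latin, Music, Logic, Calculus, Chemistry are mutually in conflict, so at least 5 time slots are needed.
A valid assignment using 5 time slots: Physics=2, Latin=1, Music=2, Biology=1, Logic=5, Econ=1, Civics=3, Geology=5, Calculus=4, Chemistry=3. No two conflicting exams share a time slot.

5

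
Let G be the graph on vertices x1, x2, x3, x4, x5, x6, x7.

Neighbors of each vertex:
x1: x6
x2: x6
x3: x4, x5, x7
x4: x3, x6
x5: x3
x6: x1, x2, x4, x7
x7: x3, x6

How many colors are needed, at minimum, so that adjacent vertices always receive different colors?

x3 and x5 are adjacent, so at least 2 colors are needed.
2 colors suffice: x1=2, x2=2, x3=1, x4=2, x5=2, x6=1, x7=2. Every edge joins two different colors.

2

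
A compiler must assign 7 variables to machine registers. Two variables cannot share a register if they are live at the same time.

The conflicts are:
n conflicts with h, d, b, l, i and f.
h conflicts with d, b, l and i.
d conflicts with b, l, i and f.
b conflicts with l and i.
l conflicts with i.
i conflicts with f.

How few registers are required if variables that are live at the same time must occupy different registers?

n, h, d, b, l, i pairwise conflict, so at least 6 registers are needed.
Using 6 registers: n=1, h=4, d=2, b=6, l=5, i=3, f=4. No two conflicting variables share a register.

6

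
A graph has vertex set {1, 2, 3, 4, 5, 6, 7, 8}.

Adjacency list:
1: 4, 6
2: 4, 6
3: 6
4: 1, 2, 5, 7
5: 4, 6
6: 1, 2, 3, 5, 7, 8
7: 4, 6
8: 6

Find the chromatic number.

2

1 and 4 are adjacent, so at least 2 colors are needed.
2 colors suffice: color a → {4, 6}; color b → {1, 2, 3, 5, 7, 8}. No two adjacent vertices share a color.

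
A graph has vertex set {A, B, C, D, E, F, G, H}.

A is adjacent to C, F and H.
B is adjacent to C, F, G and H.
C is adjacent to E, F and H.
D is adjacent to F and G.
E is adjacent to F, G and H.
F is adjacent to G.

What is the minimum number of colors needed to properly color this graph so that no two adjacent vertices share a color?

3

B, F, G are mutually adjacent, so at least 3 colors are needed.
3 colors suffice: color 1 → {F, H}; color 2 → {C, G}; color 3 → {A, B, D, E}. Each edge has distinct colors on its endpoints.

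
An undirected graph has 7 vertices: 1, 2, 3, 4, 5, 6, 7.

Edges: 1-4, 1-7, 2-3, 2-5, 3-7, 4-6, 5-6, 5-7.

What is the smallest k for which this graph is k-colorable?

The cycle 7-5-6-4-1-7 has odd length 5, so it cannot be 2-colored; at least 3 colors are needed.
A valid assignment using 3 colors: 1=red, 2=blue, 3=red, 4=green, 5=red, 6=blue, 7=blue. Every edge joins two different colors.

3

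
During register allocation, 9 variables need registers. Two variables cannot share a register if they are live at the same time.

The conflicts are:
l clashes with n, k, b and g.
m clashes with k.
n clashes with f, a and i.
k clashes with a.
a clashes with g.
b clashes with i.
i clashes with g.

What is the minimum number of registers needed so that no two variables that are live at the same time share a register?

i and g conflict, so at least 2 registers are needed.
2 registers suffice: register 1 → {l, m, f, a, i}; register 2 → {n, k, b, g}. Each listed conflict is separated.

2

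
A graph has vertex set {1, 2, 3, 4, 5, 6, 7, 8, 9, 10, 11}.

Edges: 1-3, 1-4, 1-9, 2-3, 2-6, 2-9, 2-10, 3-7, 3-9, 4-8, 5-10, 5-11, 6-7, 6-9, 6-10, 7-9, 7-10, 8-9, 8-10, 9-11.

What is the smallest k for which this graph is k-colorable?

3

2, 6, 10 form a triangle, so at least 3 colors are needed.
One proper 3-coloring: 1=green, 2=green, 3=blue, 4=red, 5=blue, 6=blue, 7=green, 8=blue, 9=red, 10=red, 11=green. Every edge joins two different colors.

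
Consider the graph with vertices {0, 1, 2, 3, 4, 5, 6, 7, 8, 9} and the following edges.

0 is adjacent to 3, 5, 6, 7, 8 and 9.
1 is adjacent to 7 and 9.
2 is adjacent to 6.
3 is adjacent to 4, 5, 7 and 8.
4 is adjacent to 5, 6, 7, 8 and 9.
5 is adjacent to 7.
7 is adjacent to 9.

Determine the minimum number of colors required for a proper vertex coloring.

4

0, 3, 5, 7 are pairwise adjacent (a clique of size 4), so at least 4 colors are needed.
4 colors suffice: color a → {0, 1, 2, 4}; color b → {6, 7, 8}; color c → {3, 9}; color d → {5}. No two adjacent vertices share a color.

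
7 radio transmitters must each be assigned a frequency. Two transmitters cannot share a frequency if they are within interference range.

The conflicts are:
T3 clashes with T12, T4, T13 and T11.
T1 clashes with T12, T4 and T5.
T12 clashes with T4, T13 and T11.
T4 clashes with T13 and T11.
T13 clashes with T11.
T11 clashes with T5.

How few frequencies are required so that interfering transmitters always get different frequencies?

5

T3, T12, T4, T13, T11 are mutually in conflict, so at least 5 frequencies are needed.
5 frequencies suffice: frequency 1 → {T4, T5}; frequency 2 → {T1, T11}; frequency 3 → {T12}; frequency 4 → {T3}; frequency 5 → {T13}. Each listed conflict is separated.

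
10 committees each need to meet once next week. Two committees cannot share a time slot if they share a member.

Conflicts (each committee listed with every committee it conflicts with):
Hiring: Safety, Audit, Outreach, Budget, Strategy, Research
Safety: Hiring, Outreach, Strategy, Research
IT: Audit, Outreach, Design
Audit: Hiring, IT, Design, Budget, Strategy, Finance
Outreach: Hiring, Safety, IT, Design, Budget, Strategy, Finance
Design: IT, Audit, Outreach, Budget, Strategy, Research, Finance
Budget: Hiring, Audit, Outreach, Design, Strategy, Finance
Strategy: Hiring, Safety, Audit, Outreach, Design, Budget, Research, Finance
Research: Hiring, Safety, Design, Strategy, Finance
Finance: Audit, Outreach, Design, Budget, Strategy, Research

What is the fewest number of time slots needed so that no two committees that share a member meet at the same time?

5

Outreach, Design, Budget, Strategy, Finance all conflict with each other, so at least 5 time slots are needed.
5 time slots suffice: time slot 1 → {IT, Strategy}; time slot 2 → {Hiring, Design}; time slot 3 → {Audit, Outreach, Research}; time slot 4 → {Safety, Budget}; time slot 5 → {Finance}. Each listed conflict is separated.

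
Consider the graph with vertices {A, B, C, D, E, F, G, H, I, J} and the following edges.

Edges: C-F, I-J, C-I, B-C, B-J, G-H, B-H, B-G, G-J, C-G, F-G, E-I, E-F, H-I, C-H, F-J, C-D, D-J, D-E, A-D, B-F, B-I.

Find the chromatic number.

4

B, F, G, J are pairwise adjacent (a clique of size 4), so at least 4 colors are needed.
4 colors suffice: color 1 → {A, C, E, J}; color 2 → {B, D}; color 3 → {G, I}; color 4 → {F, H}. No two adjacent vertices share a color.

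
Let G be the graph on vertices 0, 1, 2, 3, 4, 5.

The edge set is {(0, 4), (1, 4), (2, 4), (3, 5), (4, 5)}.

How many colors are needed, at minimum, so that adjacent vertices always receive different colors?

2

1 and 4 are adjacent, so at least 2 colors are needed.
A valid assignment using 2 colors: 0=b, 1=b, 2=b, 3=a, 4=a, 5=b. Each edge has distinct colors on its endpoints.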